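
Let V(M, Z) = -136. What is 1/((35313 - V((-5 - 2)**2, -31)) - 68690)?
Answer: -1/33241 ≈ -3.0083e-5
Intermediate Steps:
1/((35313 - V((-5 - 2)**2, -31)) - 68690) = 1/((35313 - 1*(-136)) - 68690) = 1/((35313 + 136) - 68690) = 1/(35449 - 68690) = 1/(-33241) = -1/33241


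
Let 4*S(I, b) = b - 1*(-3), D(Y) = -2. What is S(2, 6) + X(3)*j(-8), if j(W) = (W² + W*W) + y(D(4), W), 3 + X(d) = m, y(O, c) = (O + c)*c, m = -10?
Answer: -10807/4 ≈ -2701.8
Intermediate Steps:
y(O, c) = c*(O + c)
S(I, b) = ¾ + b/4 (S(I, b) = (b - 1*(-3))/4 = (b + 3)/4 = (3 + b)/4 = ¾ + b/4)
X(d) = -13 (X(d) = -3 - 10 = -13)
j(W) = 2*W² + W*(-2 + W) (j(W) = (W² + W*W) + W*(-2 + W) = (W² + W²) + W*(-2 + W) = 2*W² + W*(-2 + W))
S(2, 6) + X(3)*j(-8) = (¾ + (¼)*6) - (-104)*(-2 + 3*(-8)) = (¾ + 3/2) - (-104)*(-2 - 24) = 9/4 - (-104)*(-26) = 9/4 - 13*208 = 9/4 - 2704 = -10807/4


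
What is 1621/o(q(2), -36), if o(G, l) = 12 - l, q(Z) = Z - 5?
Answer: 1621/48 ≈ 33.771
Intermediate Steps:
q(Z) = -5 + Z
1621/o(q(2), -36) = 1621/(12 - 1*(-36)) = 1621/(12 + 36) = 1621/48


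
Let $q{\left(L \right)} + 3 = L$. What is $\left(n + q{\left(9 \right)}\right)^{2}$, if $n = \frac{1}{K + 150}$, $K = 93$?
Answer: $\frac{2128681}{59049} \approx 36.049$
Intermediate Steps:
$n = \frac{1}{243}$ ($n = \frac{1}{93 + 150} = \frac{1}{243} \approx 0.0041152$)
$q{\left(L \right)} = -3 + L$
$\left(n + q{\left(9 \right)}\right)^{2} = \left(\frac{1}{243} + \left(-3 + 9\right)\right)^{2} = \left(\frac{1}{243} + 6\right)^{2} = \left(\frac{1459}{243}\right)^{2} = \frac{2128681}{59049}$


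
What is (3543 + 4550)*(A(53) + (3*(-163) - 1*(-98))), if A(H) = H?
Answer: -2735434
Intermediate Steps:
(3543 + 4550)*(A(53) + (3*(-163) - 1*(-98))) = (3543 + 4550)*(53 + (3*(-163) - 1*(-98))) = 8093*(53 + (-489 + 98)) = 8093*(53 - 391) = 8093*(-338) = -2735434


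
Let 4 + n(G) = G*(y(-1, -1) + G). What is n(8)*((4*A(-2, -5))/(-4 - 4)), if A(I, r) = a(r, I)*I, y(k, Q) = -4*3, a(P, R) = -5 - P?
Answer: 0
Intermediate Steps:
y(k, Q) = -12
n(G) = -4 + G*(-12 + G)
A(I, r) = I*(-5 - r) (A(I, r) = (-5 - r)*I = I*(-5 - r))
n(8)*((4*A(-2, -5))/(-4 - 4)) = (-4 + 8² - 12*8)*((4*(-1*(-2)*(5 - 5)))/(-4 - 4)) = (-4 + 64 - 96)*((4*(-1*(-2)*0))/(-8)) = -36*4*0*(-1)/8 = -0*(-1)/8 = -36*0 = 0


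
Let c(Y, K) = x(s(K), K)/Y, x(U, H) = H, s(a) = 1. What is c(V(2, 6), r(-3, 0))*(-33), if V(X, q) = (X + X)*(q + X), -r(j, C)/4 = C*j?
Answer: 0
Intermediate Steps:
r(j, C) = -4*C*j
V(X, q) = 2*X*(X + q) (V(X, q) = (2*X)*(X + q) = 2*X*(X + q))
c(Y, K) = K/Y
c(V(2, 6), r(-3, 0))*(-33) = ((-4*0*(-3))/((2*2*(2 + 6))))*(-33) = (0/((2*2*8)))*(-33) = (0/32)*(-33) = (0*(1/32))*(-33) = 0*(-33) = 0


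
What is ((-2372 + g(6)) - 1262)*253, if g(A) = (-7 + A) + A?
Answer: -918137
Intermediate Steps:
g(A) = -7 + 2*A
((-2372 + g(6)) - 1262)*253 = ((-2372 + (-7 + 2*6)) - 1262)*253 = ((-2372 + (-7 + 12)) - 1262)*253 = ((-2372 + 5) - 1262)*253 = (-2367 - 1262)*253 = -3629*253 = -918137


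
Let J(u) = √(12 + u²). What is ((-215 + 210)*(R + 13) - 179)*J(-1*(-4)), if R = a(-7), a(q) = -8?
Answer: -408*√7 ≈ -1079.5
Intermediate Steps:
R = -8
((-215 + 210)*(R + 13) - 179)*J(-1*(-4)) = ((-215 + 210)*(-8 + 13) - 179)*√(12 + (-1*(-4))²) = (-5*5 - 179)*√(12 + 4²) = (-25 - 179)*√(12 + 16) = -408*√7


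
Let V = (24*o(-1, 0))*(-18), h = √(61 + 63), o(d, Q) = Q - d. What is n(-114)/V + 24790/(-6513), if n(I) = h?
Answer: -24790/6513 - √31/216 ≈ -3.8320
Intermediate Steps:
h = 2*√31 (h = √124 = 2*√31 ≈ 11.136)
n(I) = 2*√31
V = -432 (V = (24*(0 - 1*(-1)))*(-18) = (24*(0 + 1))*(-18) = (24*1)*(-18) = 24*(-18) = -432)
n(-114)/V + 24790/(-6513) = (2*√31)/(-432) + 24790/(-6513) = (2*√31)*(-1/432) + 24790*(-1/6513) = -√31/216 - 24790/6513 = -24790/6513 - √31/216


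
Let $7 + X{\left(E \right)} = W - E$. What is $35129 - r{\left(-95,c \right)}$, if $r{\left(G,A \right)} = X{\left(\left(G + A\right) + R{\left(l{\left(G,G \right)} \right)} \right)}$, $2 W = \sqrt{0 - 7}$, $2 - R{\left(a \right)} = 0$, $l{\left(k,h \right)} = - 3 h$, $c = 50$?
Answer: $35093 - \frac{i \sqrt{7}}{2} \approx 35093.0 - 1.3229 i$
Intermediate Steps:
$R{\left(a \right)} = 2$ ($R{\left(a \right)} = 2 - 0 = 2 + 0 = 2$)
$W = \frac{i \sqrt{7}}{2}$ ($W = \frac{\sqrt{0 - 7}}{2} = \frac{\sqrt{-7}}{2} = \frac{i \sqrt{7}}{2} \approx 1.3229 i$)
$X{\left(E \right)} = -7 - E + \frac{i \sqrt{7}}{2}$ ($X{\left(E \right)} = -7 - \left(E - \frac{i \sqrt{7}}{2}\right) = -7 - E + \frac{i \sqrt{7}}{2}$)
$r{\left(G,A \right)} = -9 - A - G + \frac{i \sqrt{7}}{2}$ ($r{\left(G,A \right)} = -7 - \left(\left(G + A\right) + 2\right) + \frac{i \sqrt{7}}{2} = -7 - \left(\left(A + G\right) + 2\right) + \frac{i \sqrt{7}}{2} = -7 - \left(2 + A + G\right) + \frac{i \sqrt{7}}{2} = -9 - A - G + \frac{i \sqrt{7}}{2}$)
$35129 - r{\left(-95,c \right)} = 35129 - \left(-9 - 50 - -95 + \frac{i \sqrt{7}}{2}\right) = 35129 - \left(-9 - 50 + 95 + \frac{i \sqrt{7}}{2}\right) = 35129 - \left(36 + \frac{i \sqrt{7}}{2}\right) = 35093 - \frac{i \sqrt{7}}{2}$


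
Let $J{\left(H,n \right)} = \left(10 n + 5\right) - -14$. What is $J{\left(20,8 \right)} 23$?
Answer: $2277$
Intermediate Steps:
$J{\left(H,n \right)} = 19 + 10 n$ ($J{\left(H,n \right)} = \left(5 + 10 n\right) + 14 = 19 + 10 n$)
$J{\left(20,8 \right)} 23 = \left(19 + 10 \cdot 8\right) 23 = \left(19 + 80\right) 23 = 99 \cdot 23 = 2277$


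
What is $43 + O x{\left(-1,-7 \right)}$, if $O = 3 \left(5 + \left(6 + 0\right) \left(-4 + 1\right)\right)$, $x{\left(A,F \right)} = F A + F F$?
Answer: $-2141$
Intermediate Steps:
$x{\left(A,F \right)} = F^{2} + A F$ ($x{\left(A,F \right)} = A F + F^{2} = F^{2} + A F$)
$O = -39$ ($O = 3 \left(5 + 6 \left(-3\right)\right) = 3 \left(5 - 18\right) = 3 \left(-13\right) = -39$)
$43 + O x{\left(-1,-7 \right)} = 43 - 39 \left(- 7 \left(-1 - 7\right)\right) = 43 - 39 \left(\left(-7\right) \left(-8\right)\right) = 43 - 2184 = -2141$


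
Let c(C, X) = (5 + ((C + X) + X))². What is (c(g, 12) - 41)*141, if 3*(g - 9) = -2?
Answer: 572225/3 ≈ 1.9074e+5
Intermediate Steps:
g = 25/3 (g = 9 + (⅓)*(-2) = 9 - ⅔ = 25/3 ≈ 8.3333)
c(C, X) = (5 + C + 2*X)² (c(C, X) = (5 + (C + 2*X))² = (5 + C + 2*X)²)
(c(g, 12) - 41)*141 = ((5 + 25/3 + 2*12)² - 41)*141 = ((5 + 25/3 + 24)² - 41)*141 = ((112/3)² - 41)*141 = (12544/9 - 41)*141 = (12175/9)*141 = 572225/3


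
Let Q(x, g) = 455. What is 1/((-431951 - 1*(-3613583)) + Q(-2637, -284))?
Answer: 1/3182087 ≈ 3.1426e-7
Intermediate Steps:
1/((-431951 - 1*(-3613583)) + Q(-2637, -284)) = 1/((-431951 - 1*(-3613583)) + 455) = 1/((-431951 + 3613583) + 455) = 1/(3181632 + 455) = 1/3182087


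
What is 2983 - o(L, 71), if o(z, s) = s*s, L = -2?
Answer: -2058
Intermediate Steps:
o(z, s) = s**2
2983 - o(L, 71) = 2983 - 1*71**2 = 2983 - 1*5041 = 2983 - 5041 = -2058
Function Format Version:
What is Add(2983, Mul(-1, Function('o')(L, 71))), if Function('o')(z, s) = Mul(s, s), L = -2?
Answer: -2058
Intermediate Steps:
Function('o')(z, s) = Pow(s, 2)
Add(2983, Mul(-1, Function('o')(L, 71))) = Add(2983, Mul(-1, Pow(71, 2))) = Add(2983, Mul(-1, 5041)) = Add(2983, -5041) = -2058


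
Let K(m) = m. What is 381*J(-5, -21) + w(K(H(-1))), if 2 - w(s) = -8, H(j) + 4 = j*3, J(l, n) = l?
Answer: -1895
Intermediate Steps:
H(j) = -4 + 3*j (H(j) = -4 + j*3 = -4 + 3*j)
w(s) = 10 (w(s) = 2 - 1*(-8) = 2 + 8 = 10)
381*J(-5, -21) + w(K(H(-1))) = 381*(-5) + 10 = -1905 + 10 = -1895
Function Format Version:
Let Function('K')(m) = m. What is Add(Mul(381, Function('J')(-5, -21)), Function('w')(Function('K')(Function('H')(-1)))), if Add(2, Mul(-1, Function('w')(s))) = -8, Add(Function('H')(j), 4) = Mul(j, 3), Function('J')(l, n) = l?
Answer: -1895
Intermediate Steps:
Function('H')(j) = Add(-4, Mul(3, j)) (Function('H')(j) = Add(-4, Mul(j, 3)) = Add(-4, Mul(3, j)))
Function('w')(s) = 10 (Function('w')(s) = Add(2, Mul(-1, -8)) = Add(2, 8) = 10)
Add(Mul(381, Function('J')(-5, -21)), Function('w')(Function('K')(Function('H')(-1)))) = Add(Mul(381, -5), 10) = Add(-1905, 10) = -1895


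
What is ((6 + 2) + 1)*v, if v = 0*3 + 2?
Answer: 18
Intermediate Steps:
v = 2 (v = 0 + 2 = 2)
((6 + 2) + 1)*v = ((6 + 2) + 1)*2 = (8 + 1)*2 = 9*2 = 18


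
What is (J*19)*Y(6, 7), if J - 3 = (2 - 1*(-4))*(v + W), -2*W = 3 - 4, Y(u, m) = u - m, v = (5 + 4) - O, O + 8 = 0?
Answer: -2052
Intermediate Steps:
O = -8 (O = -8 + 0 = -8)
v = 17 (v = (5 + 4) - 1*(-8) = 9 + 8 = 17)
W = ½ (W = -(3 - 4)/2 = -½*(-1) = ½ ≈ 0.50000)
J = 108 (J = 3 + (2 - 1*(-4))*(17 + ½) = 3 + (2 + 4)*(35/2) = 3 + 6*(35/2) = 3 + 105 = 108)
(J*19)*Y(6, 7) = (108*19)*(6 - 1*7) = 2052*(6 - 7) = 2052*(-1) = -2052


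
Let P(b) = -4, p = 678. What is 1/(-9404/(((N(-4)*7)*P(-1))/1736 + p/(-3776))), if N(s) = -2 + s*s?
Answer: 23725/550397312 ≈ 4.3105e-5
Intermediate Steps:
N(s) = -2 + s²
1/(-9404/(((N(-4)*7)*P(-1))/1736 + p/(-3776))) = 1/(-9404/((((-2 + (-4)²)*7)*(-4))/1736 + 678/(-3776))) = 1/(-9404/((((-2 + 16)*7)*(-4))*(1/1736) + 678*(-1/3776))) = 1/(-9404/(((14*7)*(-4))*(1/1736) - 339/1888)) = 1/(-9404/((98*(-4))*(1/1736) - 339/1888)) = 1/(-9404/(-392*1/1736 - 339/1888)) = 1/(-9404/(-7/31 - 339/1888)) = 1/(-9404/(-23725/58528)) = 1/(-9404*(-58528/23725)) = 1/(550397312/23725) = 23725/550397312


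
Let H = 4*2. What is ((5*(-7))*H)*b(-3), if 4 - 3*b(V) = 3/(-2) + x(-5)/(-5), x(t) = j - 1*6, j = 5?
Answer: -1484/3 ≈ -494.67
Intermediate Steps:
x(t) = -1 (x(t) = 5 - 1*6 = 5 - 6 = -1)
H = 8
b(V) = 53/30 (b(V) = 4/3 - (3/(-2) - 1/(-5))/3 = 4/3 - (3*(-½) - 1*(-⅕))/3 = 4/3 - (-3/2 + ⅕)/3 = 4/3 - ⅓*(-13/10) = 4/3 + 13/30 = 53/30)
((5*(-7))*H)*b(-3) = ((5*(-7))*8)*(53/30) = -35*8*(53/30) = -280*53/30 = -1484/3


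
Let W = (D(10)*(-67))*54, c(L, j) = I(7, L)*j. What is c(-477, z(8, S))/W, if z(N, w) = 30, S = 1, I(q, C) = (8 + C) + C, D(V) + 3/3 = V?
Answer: 4730/5427 ≈ 0.87157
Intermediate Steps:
D(V) = -1 + V
I(q, C) = 8 + 2*C
c(L, j) = j*(8 + 2*L) (c(L, j) = (8 + 2*L)*j = j*(8 + 2*L))
W = -32562 (W = ((-1 + 10)*(-67))*54 = (9*(-67))*54 = -603*54 = -32562)
c(-477, z(8, S))/W = (2*30*(4 - 477))/(-32562) = (2*30*(-473))*(-1/32562) = -28380*(-1/32562) = 4730/5427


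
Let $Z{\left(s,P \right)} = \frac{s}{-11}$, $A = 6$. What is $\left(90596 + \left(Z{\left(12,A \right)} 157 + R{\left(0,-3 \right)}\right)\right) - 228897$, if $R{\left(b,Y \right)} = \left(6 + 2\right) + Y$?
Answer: $- \frac{1523140}{11} \approx -1.3847 \cdot 10^{5}$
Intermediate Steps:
$R{\left(b,Y \right)} = 8 + Y$
$Z{\left(s,P \right)} = - \frac{s}{11}$ ($Z{\left(s,P \right)} = s \left(- \frac{1}{11}\right) = - \frac{s}{11}$)
$\left(90596 + \left(Z{\left(12,A \right)} 157 + R{\left(0,-3 \right)}\right)\right) - 228897 = \left(90596 + \left(\left(- \frac{1}{11}\right) 12 \cdot 157 + \left(8 - 3\right)\right)\right) - 228897 = \left(90596 + \left(\left(- \frac{12}{11}\right) 157 + 5\right)\right) - 228897 = \left(90596 + \left(- \frac{1884}{11} + 5\right)\right) - 228897 = \left(90596 - \frac{1829}{11}\right) - 228897 = \frac{994727}{11} - 228897 = - \frac{1523140}{11}$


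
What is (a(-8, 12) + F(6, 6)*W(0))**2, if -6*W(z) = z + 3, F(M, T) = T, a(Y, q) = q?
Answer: 81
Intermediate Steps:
W(z) = -1/2 - z/6 (W(z) = -(z + 3)/6 = -(3 + z)/6 = -1/2 - z/6)
(a(-8, 12) + F(6, 6)*W(0))**2 = (12 + 6*(-1/2 - 1/6*0))**2 = (12 + 6*(-1/2 + 0))**2 = (12 + 6*(-1/2))**2 = (12 - 3)**2 = 9**2 = 81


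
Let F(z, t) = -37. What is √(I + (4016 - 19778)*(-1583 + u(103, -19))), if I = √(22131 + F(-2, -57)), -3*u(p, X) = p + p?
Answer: √(26033570 + √22094) ≈ 5102.3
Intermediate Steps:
u(p, X) = -2*p/3 (u(p, X) = -(p + p)/3 = -2*p/3)
I = √22094 (I = √(22131 - 37) = √22094 ≈ 148.64)
√(I + (4016 - 19778)*(-1583 + u(103, -19))) = √(√22094 + (4016 - 19778)*(-1583 - ⅔*103)) = √(√22094 - 15762*(-1583 - 206/3)) = √(√22094 - 15762*(-4955/3)) = √(√22094 + 26033570) = √(26033570 + √22094)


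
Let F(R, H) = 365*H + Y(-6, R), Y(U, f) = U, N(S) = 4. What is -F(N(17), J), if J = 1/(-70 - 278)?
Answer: 2453/348 ≈ 7.0489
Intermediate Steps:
J = -1/348 (J = 1/(-348) = -1/348 ≈ -0.0028736)
F(R, H) = -6 + 365*H (F(R, H) = 365*H - 6 = -6 + 365*H)
-F(N(17), J) = -(-6 + 365*(-1/348)) = -(-6 - 365/348) = -1*(-2453/348) = 2453/348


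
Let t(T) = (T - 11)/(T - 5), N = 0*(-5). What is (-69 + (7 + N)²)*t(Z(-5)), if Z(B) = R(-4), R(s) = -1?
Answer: -40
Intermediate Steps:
N = 0
Z(B) = -1
t(T) = (-11 + T)/(-5 + T)
(-69 + (7 + N)²)*t(Z(-5)) = (-69 + (7 + 0)²)*((-11 - 1)/(-5 - 1)) = (-69 + 7²)*(-12/(-6)) = (-69 + 49)*(-⅙*(-12)) = -20*2 = -40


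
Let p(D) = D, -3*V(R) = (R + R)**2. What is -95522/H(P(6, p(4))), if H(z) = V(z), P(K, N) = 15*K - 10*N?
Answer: 143283/5000 ≈ 28.657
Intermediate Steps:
V(R) = -4*R**2/3 (V(R) = -(R + R)**2/3 = -4*R**2/3)
P(K, N) = -10*N + 15*K
H(z) = -4*z**2/3
-95522/H(P(6, p(4))) = -95522*(-3/(4*(-10*4 + 15*6)**2)) = -95522*(-3/(4*(-40 + 90)**2)) = -95522/((-4/3*50**2)) = -95522/((-4/3*2500)) = -95522/(-10000/3) = -95522*(-3/10000) = 143283/5000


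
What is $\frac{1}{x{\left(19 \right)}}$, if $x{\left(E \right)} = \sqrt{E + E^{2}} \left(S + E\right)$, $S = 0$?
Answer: $\frac{\sqrt{95}}{3610} \approx 0.0026999$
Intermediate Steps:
$x{\left(E \right)} = E \sqrt{E + E^{2}}$ ($x{\left(E \right)} = \sqrt{E + E^{2}} \left(0 + E\right) = \sqrt{E + E^{2}} E = E \sqrt{E + E^{2}}$)
$\frac{1}{x{\left(19 \right)}} = \frac{1}{19 \sqrt{19 \left(1 + 19\right)}} = \frac{1}{19 \sqrt{19 \cdot 20}} = \frac{1}{19 \sqrt{380}} = \frac{1}{19 \cdot 2 \sqrt{95}} = \frac{1}{38 \sqrt{95}} = \frac{\sqrt{95}}{3610}$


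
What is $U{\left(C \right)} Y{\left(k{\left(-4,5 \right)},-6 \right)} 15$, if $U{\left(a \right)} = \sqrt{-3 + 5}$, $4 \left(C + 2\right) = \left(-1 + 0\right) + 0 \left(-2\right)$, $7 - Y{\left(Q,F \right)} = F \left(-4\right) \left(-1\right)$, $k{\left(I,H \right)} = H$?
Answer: $465 \sqrt{2} \approx 657.61$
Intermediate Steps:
$Y{\left(Q,F \right)} = 7 - 4 F$ ($Y{\left(Q,F \right)} = 7 - F \left(-4\right) \left(-1\right) = 7 - - 4 F \left(-1\right) = 7 - 4 F$)
$C = - \frac{9}{4}$ ($C = -2 + \frac{\left(-1 + 0\right) + 0 \left(-2\right)}{4} = -2 + \frac{-1 + 0}{4} = -2 + \frac{1}{4} \left(-1\right) = -2 - \frac{1}{4} = - \frac{9}{4} \approx -2.25$)
$U{\left(a \right)} = \sqrt{2}$
$U{\left(C \right)} Y{\left(k{\left(-4,5 \right)},-6 \right)} 15 = \sqrt{2} \left(7 - -24\right) 15 = \sqrt{2} \left(7 + 24\right) 15 = \sqrt{2} \cdot 31 \cdot 15 = 31 \sqrt{2} \cdot 15 = 465 \sqrt{2}$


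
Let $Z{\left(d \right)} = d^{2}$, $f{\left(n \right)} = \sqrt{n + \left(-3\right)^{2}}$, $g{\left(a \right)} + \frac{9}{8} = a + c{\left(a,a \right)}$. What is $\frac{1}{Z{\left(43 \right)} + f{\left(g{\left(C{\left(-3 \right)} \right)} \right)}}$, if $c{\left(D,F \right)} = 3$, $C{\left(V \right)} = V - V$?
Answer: $\frac{14792}{27350321} - \frac{2 \sqrt{174}}{27350321} \approx 0.00053987$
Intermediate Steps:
$C{\left(V \right)} = 0$
$g{\left(a \right)} = \frac{15}{8} + a$ ($g{\left(a \right)} = - \frac{9}{8} + \left(a + 3\right) = - \frac{9}{8} + \left(3 + a\right) = \frac{15}{8} + a$)
$f{\left(n \right)} = \sqrt{9 + n}$ ($f{\left(n \right)} = \sqrt{n + 9} = \sqrt{9 + n}$)
$\frac{1}{Z{\left(43 \right)} + f{\left(g{\left(C{\left(-3 \right)} \right)} \right)}} = \frac{1}{43^{2} + \sqrt{9 + \left(\frac{15}{8} + 0\right)}} = \frac{1}{1849 + \sqrt{9 + \frac{15}{8}}} = \frac{1}{1849 + \sqrt{\frac{87}{8}}} = \frac{1}{1849 + \frac{\sqrt{174}}{4}}$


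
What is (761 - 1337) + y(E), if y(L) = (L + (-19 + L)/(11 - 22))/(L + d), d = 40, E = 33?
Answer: -462179/803 ≈ -575.57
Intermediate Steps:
y(L) = (19/11 + 10*L/11)/(40 + L) (y(L) = (L + (-19 + L)/(11 - 22))/(L + 40) = (L + (-19 + L)/(-11))/(40 + L) = (L + (-19 + L)*(-1/11))/(40 + L) = (L + (19/11 - L/11))/(40 + L) = (19/11 + 10*L/11)/(40 + L))
(761 - 1337) + y(E) = (761 - 1337) + (19 + 10*33)/(11*(40 + 33)) = -576 + (1/11)*(19 + 330)/73 = -576 + (1/11)*(1/73)*349 = -576 + 349/803 = -462179/803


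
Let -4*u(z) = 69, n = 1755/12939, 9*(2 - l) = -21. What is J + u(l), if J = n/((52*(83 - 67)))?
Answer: -4761507/276032 ≈ -17.250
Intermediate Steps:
l = 13/3 (l = 2 - ⅑*(-21) = 2 + 7/3 = 13/3 ≈ 4.3333)
n = 585/4313 (n = 1755*(1/12939) = 585/4313 ≈ 0.13564)
u(z) = -69/4 (u(z) = -¼*69 = -69/4)
J = 45/276032 (J = 585/(4313*((52*(83 - 67)))) = 585/(4313*((52*16))) = (585/4313)/832 = (585/4313)*(1/832) = 45/276032 ≈ 0.00016302)
J + u(l) = 45/276032 - 69/4 = -4761507/276032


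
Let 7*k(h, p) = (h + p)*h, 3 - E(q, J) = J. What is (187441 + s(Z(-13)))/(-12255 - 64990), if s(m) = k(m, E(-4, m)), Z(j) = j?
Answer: -1312048/540715 ≈ -2.4265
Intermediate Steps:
E(q, J) = 3 - J
k(h, p) = h*(h + p)/7 (k(h, p) = ((h + p)*h)/7 = (h*(h + p))/7 = h*(h + p)/7)
s(m) = 3*m/7 (s(m) = m*(m + (3 - m))/7 = (⅐)*m*3 = 3*m/7)
(187441 + s(Z(-13)))/(-12255 - 64990) = (187441 + (3/7)*(-13))/(-12255 - 64990) = (187441 - 39/7)/(-77245) = (1312048/7)*(-1/77245) = -1312048/540715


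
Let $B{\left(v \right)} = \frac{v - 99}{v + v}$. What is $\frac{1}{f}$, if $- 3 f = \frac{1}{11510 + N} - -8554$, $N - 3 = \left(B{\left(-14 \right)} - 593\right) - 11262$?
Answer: $- \frac{9463}{26982158} \approx -0.00035071$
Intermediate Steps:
$B{\left(v \right)} = \frac{-99 + v}{2 v}$
$N = - \frac{331743}{28}$ ($N = 3 - \left(11855 - \frac{-99 - 14}{2 \left(-14\right)}\right) = 3 - \left(11855 - \frac{113}{28}\right) = 3 + \left(\left(\frac{113}{28} - 593\right) - 11262\right) = 3 - \frac{331827}{28} = - \frac{331743}{28} \approx -11848.0$)
$f = - \frac{26982158}{9463}$ ($f = - \frac{\frac{1}{11510 - \frac{331743}{28}} - -8554}{3} = - \frac{\frac{1}{- \frac{9463}{28}} + 8554}{3} = - \frac{- \frac{28}{9463} + 8554}{3} = \left(- \frac{1}{3}\right) \frac{80946474}{9463} = - \frac{26982158}{9463} \approx -2851.3$)
$\frac{1}{f} = \frac{1}{- \frac{26982158}{9463}} = - \frac{9463}{26982158}$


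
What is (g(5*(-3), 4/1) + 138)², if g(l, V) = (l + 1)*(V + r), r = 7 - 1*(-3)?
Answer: 3364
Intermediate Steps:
r = 10 (r = 7 + 3 = 10)
g(l, V) = (1 + l)*(10 + V) (g(l, V) = (l + 1)*(V + 10) = (1 + l)*(10 + V))
(g(5*(-3), 4/1) + 138)² = ((10 + 4/1 + 10*(5*(-3)) + (4/1)*(5*(-3))) + 138)² = ((10 + 4*1 + 10*(-15) + (4*1)*(-15)) + 138)² = ((10 + 4 - 150 + 4*(-15)) + 138)² = ((10 + 4 - 150 - 60) + 138)² = (-196 + 138)² = (-58)² = 3364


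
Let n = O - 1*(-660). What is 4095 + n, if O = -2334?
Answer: 2421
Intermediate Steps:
n = -1674 (n = -2334 - 1*(-660) = -2334 + 660 = -1674)
4095 + n = 4095 - 1674 = 2421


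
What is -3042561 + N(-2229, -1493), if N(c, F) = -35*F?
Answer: -2990306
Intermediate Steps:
-3042561 + N(-2229, -1493) = -3042561 - 35*(-1493) = -3042561 + 52255 = -2990306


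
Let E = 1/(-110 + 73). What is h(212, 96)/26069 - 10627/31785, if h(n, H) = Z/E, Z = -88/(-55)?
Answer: -55783387/165720633 ≈ -0.33661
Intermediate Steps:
Z = 8/5 (Z = -88*(-1/55) = 8/5 ≈ 1.6000)
E = -1/37 (E = 1/(-37) = -1/37 ≈ -0.027027)
h(n, H) = -296/5 (h(n, H) = 8/(5*(-1/37)) = (8/5)*(-37) = -296/5)
h(212, 96)/26069 - 10627/31785 = -296/5/26069 - 10627/31785 = -296/5*1/26069 - 10627*1/31785 = -296/130345 - 10627/31785 = -55783387/165720633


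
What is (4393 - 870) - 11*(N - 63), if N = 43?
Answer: 3743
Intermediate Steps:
(4393 - 870) - 11*(N - 63) = (4393 - 870) - 11*(43 - 63) = 3523 - 11*(-20) = 3523 + 220 = 3743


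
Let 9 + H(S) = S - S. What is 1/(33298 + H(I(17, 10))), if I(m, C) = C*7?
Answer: 1/33289 ≈ 3.0040e-5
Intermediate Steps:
I(m, C) = 7*C
H(S) = -9 (H(S) = -9 + (S - S) = -9 + 0 = -9)
1/(33298 + H(I(17, 10))) = 1/(33298 - 9) = 1/33289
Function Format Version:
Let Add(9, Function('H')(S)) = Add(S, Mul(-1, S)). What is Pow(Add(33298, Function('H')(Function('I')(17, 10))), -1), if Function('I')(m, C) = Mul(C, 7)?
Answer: Rational(1, 33289) ≈ 3.0040e-5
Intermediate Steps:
Function('I')(m, C) = Mul(7, C)
Function('H')(S) = -9 (Function('H')(S) = Add(-9, Add(S, Mul(-1, S))) = Add(-9, 0) = -9)
Pow(Add(33298, Function('H')(Function('I')(17, 10))), -1) = Pow(Add(33298, -9), -1) = Pow(33289, -1) = Rational(1, 33289)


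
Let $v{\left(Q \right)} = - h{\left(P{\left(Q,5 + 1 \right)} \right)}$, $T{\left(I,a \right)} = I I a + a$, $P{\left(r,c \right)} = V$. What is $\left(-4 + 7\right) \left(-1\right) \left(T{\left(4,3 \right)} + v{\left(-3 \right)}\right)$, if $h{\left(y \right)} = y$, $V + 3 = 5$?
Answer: $-147$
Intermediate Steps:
$V = 2$ ($V = -3 + 5 = 2$)
$P{\left(r,c \right)} = 2$
$T{\left(I,a \right)} = a + a I^{2}$ ($T{\left(I,a \right)} = I^{2} a + a = a I^{2} + a = a + a I^{2}$)
$v{\left(Q \right)} = -2$ ($v{\left(Q \right)} = \left(-1\right) 2 = -2$)
$\left(-4 + 7\right) \left(-1\right) \left(T{\left(4,3 \right)} + v{\left(-3 \right)}\right) = \left(-4 + 7\right) \left(-1\right) \left(3 \left(1 + 4^{2}\right) - 2\right) = 3 \left(-1\right) \left(3 \left(1 + 16\right) - 2\right) = - 3 \left(3 \cdot 17 - 2\right) = - 3 \left(51 - 2\right) = \left(-3\right) 49 = -147$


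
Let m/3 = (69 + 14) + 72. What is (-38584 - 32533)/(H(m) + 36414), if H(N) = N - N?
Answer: -71117/36414 ≈ -1.9530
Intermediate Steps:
m = 465 (m = 3*((69 + 14) + 72) = 3*(83 + 72) = 3*155 = 465)
H(N) = 0
(-38584 - 32533)/(H(m) + 36414) = (-38584 - 32533)/(0 + 36414) = -71117/36414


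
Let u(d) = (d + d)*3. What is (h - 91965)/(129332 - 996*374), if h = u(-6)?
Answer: 92001/243172 ≈ 0.37834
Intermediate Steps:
u(d) = 6*d (u(d) = (2*d)*3 = 6*d)
h = -36 (h = 6*(-6) = -36)
(h - 91965)/(129332 - 996*374) = (-36 - 91965)/(129332 - 996*374) = -92001/(129332 - 372504) = -92001/(-243172) = -92001*(-1/243172) = 92001/243172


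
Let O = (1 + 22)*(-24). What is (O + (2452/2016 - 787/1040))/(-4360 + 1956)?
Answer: 36136931/157510080 ≈ 0.22943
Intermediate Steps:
O = -552 (O = 23*(-24) = -552)
(O + (2452/2016 - 787/1040))/(-4360 + 1956) = (-552 + (2452/2016 - 787/1040))/(-4360 + 1956) = (-552 + (2452*(1/2016) - 787*1/1040))/(-2404) = (-552 + (613/504 - 787/1040))*(-1/2404) = (-552 + 30109/65520)*(-1/2404) = -36136931/65520*(-1/2404) = 36136931/157510080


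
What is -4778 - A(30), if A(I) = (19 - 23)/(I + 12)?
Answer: -100336/21 ≈ -4777.9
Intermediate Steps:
A(I) = -4/(12 + I)
-4778 - A(30) = -4778 - (-4)/(12 + 30) = -4778 - (-4)/42 = -4778 - 1*(-2/21) = -4778 + 2/21 = -100336/21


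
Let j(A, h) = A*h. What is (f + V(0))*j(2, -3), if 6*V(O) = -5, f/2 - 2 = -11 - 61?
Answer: 845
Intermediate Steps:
f = -140 (f = 4 + 2*(-11 - 61) = 4 + 2*(-72) = 4 - 144 = -140)
V(O) = -⅚ (V(O) = (⅙)*(-5) = -⅚)
(f + V(0))*j(2, -3) = (-140 - ⅚)*(2*(-3)) = -845/6*(-6) = 845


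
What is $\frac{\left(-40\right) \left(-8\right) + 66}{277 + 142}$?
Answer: $\frac{386}{419} \approx 0.92124$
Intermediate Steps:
$\frac{\left(-40\right) \left(-8\right) + 66}{277 + 142} = \frac{320 + 66}{419} = 386 \cdot \frac{1}{419} = \frac{386}{419}$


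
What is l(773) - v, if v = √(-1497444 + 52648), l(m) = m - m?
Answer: -2*I*√361199 ≈ -1202.0*I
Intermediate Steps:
l(m) = 0
v = 2*I*√361199 (v = √(-1444796) = 2*I*√361199 ≈ 1202.0*I)
l(773) - v = 0 - 2*I*√361199 = -2*I*√361199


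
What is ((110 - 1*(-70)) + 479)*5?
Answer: 3295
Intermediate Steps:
((110 - 1*(-70)) + 479)*5 = ((110 + 70) + 479)*5 = (180 + 479)*5 = 659*5 = 3295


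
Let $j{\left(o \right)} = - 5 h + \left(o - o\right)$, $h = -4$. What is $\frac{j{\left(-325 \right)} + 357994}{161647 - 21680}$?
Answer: $\frac{358014}{139967} \approx 2.5578$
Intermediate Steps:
$j{\left(o \right)} = 20$ ($j{\left(o \right)} = \left(-5\right) \left(-4\right) + \left(o - o\right) = 20 + 0 = 20$)
$\frac{j{\left(-325 \right)} + 357994}{161647 - 21680} = \frac{20 + 357994}{161647 - 21680} = \frac{358014}{139967}$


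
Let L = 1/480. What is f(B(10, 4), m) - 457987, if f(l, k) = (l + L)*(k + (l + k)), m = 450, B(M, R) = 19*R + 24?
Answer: -4295819/12 ≈ -3.5799e+5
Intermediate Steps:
L = 1/480 ≈ 0.0020833
B(M, R) = 24 + 19*R
f(l, k) = (1/480 + l)*(l + 2*k) (f(l, k) = (l + 1/480)*(k + (l + k)) = (1/480 + l)*(k + (k + l)) = (1/480 + l)*(l + 2*k))
f(B(10, 4), m) - 457987 = ((24 + 19*4)² + (1/240)*450 + (24 + 19*4)/480 + 2*450*(24 + 19*4)) - 457987 = ((24 + 76)² + 15/8 + (24 + 76)/480 + 2*450*(24 + 76)) - 457987 = (100² + 15/8 + (1/480)*100 + 2*450*100) - 457987 = (10000 + 15/8 + 5/24 + 90000) - 457987 = 1200025/12 - 457987 = -4295819/12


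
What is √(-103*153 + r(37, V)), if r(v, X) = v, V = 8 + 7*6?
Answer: I*√15722 ≈ 125.39*I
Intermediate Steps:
V = 50 (V = 8 + 42 = 50)
√(-103*153 + r(37, V)) = √(-103*153 + 37) = √(-15759 + 37) = √(-15722) = I*√15722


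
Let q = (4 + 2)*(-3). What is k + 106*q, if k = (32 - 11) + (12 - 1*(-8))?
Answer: -1867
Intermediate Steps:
q = -18 (q = 6*(-3) = -18)
k = 41 (k = 21 + (12 + 8) = 21 + 20 = 41)
k + 106*q = 41 + 106*(-18) = 41 - 1908 = -1867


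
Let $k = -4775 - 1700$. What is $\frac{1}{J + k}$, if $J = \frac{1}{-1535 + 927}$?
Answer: $- \frac{608}{3936801} \approx -0.00015444$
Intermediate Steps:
$k = -6475$ ($k = -4775 - 1700 = -6475$)
$J = - \frac{1}{608}$ ($J = \frac{1}{-608} = - \frac{1}{608} \approx -0.0016447$)
$\frac{1}{J + k} = \frac{1}{- \frac{1}{608} - 6475} = \frac{1}{- \frac{3936801}{608}} = - \frac{608}{3936801}$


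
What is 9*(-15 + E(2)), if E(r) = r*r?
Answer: -99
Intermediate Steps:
E(r) = r**2
9*(-15 + E(2)) = 9*(-15 + 2**2) = 9*(-15 + 4) = 9*(-11) = -99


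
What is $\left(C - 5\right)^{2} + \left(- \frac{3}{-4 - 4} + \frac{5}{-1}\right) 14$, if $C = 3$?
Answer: $- \frac{243}{4} \approx -60.75$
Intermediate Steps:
$\left(C - 5\right)^{2} + \left(- \frac{3}{-4 - 4} + \frac{5}{-1}\right) 14 = \left(3 - 5\right)^{2} + \left(- \frac{3}{-4 - 4} + \frac{5}{-1}\right) 14 = \left(-2\right)^{2} + \left(- \frac{3}{-8} + 5 \left(-1\right)\right) 14 = 4 + \left(\left(-3\right) \left(- \frac{1}{8}\right) - 5\right) 14 = 4 + \left(\frac{3}{8} - 5\right) 14 = 4 - \frac{259}{4} = - \frac{243}{4}$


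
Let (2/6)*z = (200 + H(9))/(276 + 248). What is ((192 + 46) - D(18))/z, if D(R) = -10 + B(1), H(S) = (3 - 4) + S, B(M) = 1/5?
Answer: 54103/260 ≈ 208.09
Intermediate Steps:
B(M) = 1/5
H(S) = -1 + S
D(R) = -49/5 (D(R) = -10 + 1/5 = -49/5)
z = 156/131 (z = 3*((200 + (-1 + 9))/(276 + 248)) = 3*((200 + 8)/524) = 3*(208*(1/524)) = 3*(52/131) = 156/131 ≈ 1.1908)
((192 + 46) - D(18))/z = ((192 + 46) - 1*(-49/5))/(156/131) = (238 + 49/5)*(131/156) = (1239/5)*(131/156) = 54103/260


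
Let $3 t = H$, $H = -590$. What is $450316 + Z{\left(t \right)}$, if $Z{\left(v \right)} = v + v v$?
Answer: $\frac{4399174}{9} \approx 4.888 \cdot 10^{5}$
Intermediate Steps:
$t = - \frac{590}{3}$ ($t = \frac{1}{3} \left(-590\right) = - \frac{590}{3} \approx -196.67$)
$Z{\left(v \right)} = v + v^{2}$
$450316 + Z{\left(t \right)} = 450316 - \frac{590 \left(1 - \frac{590}{3}\right)}{3} = 450316 - - \frac{346330}{9} = 450316 + \frac{346330}{9} = \frac{4399174}{9}$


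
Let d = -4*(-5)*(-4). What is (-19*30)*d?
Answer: 45600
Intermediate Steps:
d = -80 (d = 20*(-4) = -80)
(-19*30)*d = -19*30*(-80) = -570*(-80) = 45600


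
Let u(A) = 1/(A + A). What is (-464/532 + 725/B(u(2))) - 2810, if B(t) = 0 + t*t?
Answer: 1168954/133 ≈ 8789.1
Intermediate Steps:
u(A) = 1/(2*A)
B(t) = t² (B(t) = 0 + t² = t²)
(-464/532 + 725/B(u(2))) - 2810 = (-464/532 + 725/(((½)/2)²)) - 2810 = (-464*1/532 + 725/(((½)*(½))²)) - 2810 = (-116/133 + 725/((¼)²)) - 2810 = (-116/133 + 725/(1/16)) - 2810 = (-116/133 + 725*16) - 2810 = (-116/133 + 11600) - 2810 = 1542684/133 - 2810 = 1168954/133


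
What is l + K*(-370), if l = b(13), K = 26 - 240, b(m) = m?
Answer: 79193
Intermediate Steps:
K = -214
l = 13
l + K*(-370) = 13 - 214*(-370) = 13 + 79180 = 79193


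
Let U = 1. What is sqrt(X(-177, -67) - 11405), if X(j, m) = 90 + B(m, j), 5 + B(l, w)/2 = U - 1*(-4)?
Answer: I*sqrt(11315) ≈ 106.37*I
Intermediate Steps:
B(l, w) = 0 (B(l, w) = -10 + 2*(1 - 1*(-4)) = -10 + 2*(1 + 4) = -10 + 2*5 = -10 + 10 = 0)
X(j, m) = 90 (X(j, m) = 90 + 0 = 90)
sqrt(X(-177, -67) - 11405) = sqrt(90 - 11405) = sqrt(-11315) = I*sqrt(11315)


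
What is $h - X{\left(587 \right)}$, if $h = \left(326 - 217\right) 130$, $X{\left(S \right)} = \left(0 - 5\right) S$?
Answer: $17105$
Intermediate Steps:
$X{\left(S \right)} = - 5 S$
$h = 14170$ ($h = 109 \cdot 130 = 14170$)
$h - X{\left(587 \right)} = 14170 - \left(-5\right) 587 = 14170 - -2935 = 14170 + 2935 = 17105$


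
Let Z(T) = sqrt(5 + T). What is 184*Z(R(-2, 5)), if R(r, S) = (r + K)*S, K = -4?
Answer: 920*I ≈ 920.0*I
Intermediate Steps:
R(r, S) = S*(-4 + r) (R(r, S) = (r - 4)*S = (-4 + r)*S = S*(-4 + r))
184*Z(R(-2, 5)) = 184*sqrt(5 + 5*(-4 - 2)) = 184*sqrt(5 + 5*(-6)) = 184*sqrt(5 - 30) = 184*sqrt(-25) = 184*(5*I) = 920*I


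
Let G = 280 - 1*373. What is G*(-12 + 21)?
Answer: -837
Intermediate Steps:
G = -93 (G = 280 - 373 = -93)
G*(-12 + 21) = -93*(-12 + 21) = -93*9 = -837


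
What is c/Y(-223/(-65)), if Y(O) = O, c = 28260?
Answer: 1836900/223 ≈ 8237.2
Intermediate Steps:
c/Y(-223/(-65)) = 28260/((-223/(-65))) = 28260/((-223*(-1/65))) = 28260/(223/65) = 28260*(65/223) = 1836900/223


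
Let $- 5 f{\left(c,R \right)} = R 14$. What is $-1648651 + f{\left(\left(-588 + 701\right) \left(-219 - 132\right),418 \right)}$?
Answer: $- \frac{8249107}{5} \approx -1.6498 \cdot 10^{6}$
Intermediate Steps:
$f{\left(c,R \right)} = - \frac{14 R}{5}$ ($f{\left(c,R \right)} = - \frac{R 14}{5} = - \frac{14 R}{5}$)
$-1648651 + f{\left(\left(-588 + 701\right) \left(-219 - 132\right),418 \right)} = -1648651 - \frac{5852}{5} = - \frac{8249107}{5}$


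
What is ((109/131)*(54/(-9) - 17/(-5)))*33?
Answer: -46761/655 ≈ -71.391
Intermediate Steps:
((109/131)*(54/(-9) - 17/(-5)))*33 = ((109*(1/131))*(54*(-⅑) - 17*(-⅕)))*33 = (109*(-6 + 17/5)/131)*33 = ((109/131)*(-13/5))*33 = -1417/655*33 = -46761/655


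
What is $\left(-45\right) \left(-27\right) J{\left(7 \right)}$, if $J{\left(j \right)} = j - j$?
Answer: $0$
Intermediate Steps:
$J{\left(j \right)} = 0$
$\left(-45\right) \left(-27\right) J{\left(7 \right)} = \left(-45\right) \left(-27\right) 0 = 1215 \cdot 0 = 0$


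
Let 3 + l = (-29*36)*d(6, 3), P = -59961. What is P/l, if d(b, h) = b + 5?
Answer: 19987/3829 ≈ 5.2199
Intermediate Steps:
d(b, h) = 5 + b
l = -11487 (l = -3 + (-29*36)*(5 + 6) = -3 - 1044*11 = -3 - 11484 = -11487)
P/l = -59961/(-11487) = -59961*(-1/11487) = 19987/3829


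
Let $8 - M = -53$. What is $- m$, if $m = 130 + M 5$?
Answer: $-435$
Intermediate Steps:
$M = 61$ ($M = 8 - -53 = 8 + 53 = 61$)
$m = 435$ ($m = 130 + 61 \cdot 5 = 130 + 305 = 435$)
$- m = \left(-1\right) 435 = -435$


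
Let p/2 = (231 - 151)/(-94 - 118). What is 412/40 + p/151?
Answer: 823909/80030 ≈ 10.295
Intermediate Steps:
p = -40/53 (p = 2*((231 - 151)/(-94 - 118)) = 2*(80/(-212)) = 2*(80*(-1/212)) = 2*(-20/53) = -40/53 ≈ -0.75472)
412/40 + p/151 = 412/40 - 40/53/151 = 412*(1/40) - 40/53*1/151 = 103/10 - 40/8003 = 823909/80030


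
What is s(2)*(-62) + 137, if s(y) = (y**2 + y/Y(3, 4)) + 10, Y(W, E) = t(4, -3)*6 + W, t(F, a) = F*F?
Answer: -72493/99 ≈ -732.25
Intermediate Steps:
t(F, a) = F**2
Y(W, E) = 96 + W (Y(W, E) = 4**2*6 + W = 16*6 + W = 96 + W)
s(y) = 10 + y**2 + y/99 (s(y) = (y**2 + y/(96 + 3)) + 10 = (y**2 + y/99) + 10 = 10 + y**2 + y/99)
s(2)*(-62) + 137 = (10 + 2**2 + (1/99)*2)*(-62) + 137 = (10 + 4 + 2/99)*(-62) + 137 = (1388/99)*(-62) + 137 = -86056/99 + 137 = -72493/99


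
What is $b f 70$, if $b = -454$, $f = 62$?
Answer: $-1970360$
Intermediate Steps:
$b f 70 = - 454 \cdot 62 \cdot 70 = \left(-454\right) 4340 = -1970360$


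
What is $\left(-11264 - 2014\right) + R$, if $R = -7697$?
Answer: $-20975$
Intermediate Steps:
$\left(-11264 - 2014\right) + R = \left(-11264 - 2014\right) - 7697 = -13278 - 7697 = -20975$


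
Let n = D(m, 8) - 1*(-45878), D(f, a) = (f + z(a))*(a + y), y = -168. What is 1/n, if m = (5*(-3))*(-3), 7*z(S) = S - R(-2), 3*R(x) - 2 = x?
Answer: 7/269466 ≈ 2.5977e-5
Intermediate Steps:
R(x) = ⅔ + x/3
z(S) = S/7 (z(S) = (S - (⅔ + (⅓)*(-2)))/7 = (S - (⅔ - ⅔))/7 = (S - 1*0)/7 = (S + 0)/7 = S/7)
m = 45 (m = -15*(-3) = 45)
D(f, a) = (-168 + a)*(f + a/7) (D(f, a) = (f + a/7)*(a - 168) = (f + a/7)*(-168 + a) = (-168 + a)*(f + a/7))
n = 269466/7 (n = (-168*45 - 24*8 + (⅐)*8² + 8*45) - 1*(-45878) = (-7560 - 192 + (⅐)*64 + 360) + 45878 = (-7560 - 192 + 64/7 + 360) + 45878 = -51680/7 + 45878 = 269466/7 ≈ 38495.)
1/n = 1/(269466/7) = 7/269466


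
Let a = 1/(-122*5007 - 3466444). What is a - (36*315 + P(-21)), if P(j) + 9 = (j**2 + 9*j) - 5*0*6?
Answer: -47227342735/4077298 ≈ -11583.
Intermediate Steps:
a = -1/4077298 (a = 1/(-610854 - 3466444) = 1/(-4077298) = -1/4077298 ≈ -2.4526e-7)
P(j) = -9 + j**2 + 9*j (P(j) = -9 + ((j**2 + 9*j) - 5*0*6) = -9 + ((j**2 + 9*j) + 0*6) = -9 + ((j**2 + 9*j) + 0) = -9 + (j**2 + 9*j) = -9 + j**2 + 9*j)
a - (36*315 + P(-21)) = -1/4077298 - (36*315 + (-9 + (-21)**2 + 9*(-21))) = -1/4077298 - (11340 + (-9 + 441 - 189)) = -1/4077298 - (11340 + 243) = -1/4077298 - 1*11583 = -1/4077298 - 11583 = -47227342735/4077298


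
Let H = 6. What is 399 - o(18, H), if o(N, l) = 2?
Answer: 397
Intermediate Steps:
399 - o(18, H) = 399 - 1*2 = 399 - 2 = 397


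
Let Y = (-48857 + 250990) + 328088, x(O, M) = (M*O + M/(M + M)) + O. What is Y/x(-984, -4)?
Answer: 1060442/5905 ≈ 179.58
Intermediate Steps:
x(O, M) = 1/2 + O + M*O (x(O, M) = (M*O + M/((2*M))) + O = (M*O + (1/(2*M))*M) + O = (M*O + 1/2) + O = (1/2 + M*O) + O = 1/2 + O + M*O)
Y = 530221 (Y = 202133 + 328088 = 530221)
Y/x(-984, -4) = 530221/(1/2 - 984 - 4*(-984)) = 530221/(1/2 - 984 + 3936) = 530221/(5905/2) = 530221*(2/5905) = 1060442/5905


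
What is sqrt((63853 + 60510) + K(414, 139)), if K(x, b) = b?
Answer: sqrt(124502) ≈ 352.85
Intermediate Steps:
sqrt((63853 + 60510) + K(414, 139)) = sqrt((63853 + 60510) + 139) = sqrt(124363 + 139) = sqrt(124502)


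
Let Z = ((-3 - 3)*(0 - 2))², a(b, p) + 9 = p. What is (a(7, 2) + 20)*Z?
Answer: 1872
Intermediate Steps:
a(b, p) = -9 + p
Z = 144 (Z = (-6*(-2))² = 12² = 144)
(a(7, 2) + 20)*Z = ((-9 + 2) + 20)*144 = (-7 + 20)*144 = 13*144 = 1872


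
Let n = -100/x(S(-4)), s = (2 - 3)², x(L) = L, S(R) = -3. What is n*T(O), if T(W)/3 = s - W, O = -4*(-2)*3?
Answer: -2300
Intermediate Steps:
O = 24 (O = 8*3 = 24)
s = 1 (s = (-1)² = 1)
T(W) = 3 - 3*W (T(W) = 3*(1 - W) = 3 - 3*W)
n = 100/3 (n = -100/(-3) = -100*(-⅓) = 100/3 ≈ 33.333)
n*T(O) = 100*(3 - 3*24)/3 = 100*(3 - 72)/3 = (100/3)*(-69) = -2300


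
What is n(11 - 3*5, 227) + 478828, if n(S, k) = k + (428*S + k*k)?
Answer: 528872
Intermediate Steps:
n(S, k) = k + k**2 + 428*S (n(S, k) = k + (428*S + k**2) = k + (k**2 + 428*S) = k + k**2 + 428*S)
n(11 - 3*5, 227) + 478828 = (227 + 227**2 + 428*(11 - 3*5)) + 478828 = (227 + 51529 + 428*(11 - 15)) + 478828 = (227 + 51529 + 428*(-4)) + 478828 = (227 + 51529 - 1712) + 478828 = 50044 + 478828 = 528872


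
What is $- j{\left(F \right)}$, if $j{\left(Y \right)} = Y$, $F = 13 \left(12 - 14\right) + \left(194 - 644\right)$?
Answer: $476$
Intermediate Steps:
$F = -476$ ($F = 13 \left(-2\right) - 450 = -26 - 450 = -476$)
$- j{\left(F \right)} = \left(-1\right) \left(-476\right) = 476$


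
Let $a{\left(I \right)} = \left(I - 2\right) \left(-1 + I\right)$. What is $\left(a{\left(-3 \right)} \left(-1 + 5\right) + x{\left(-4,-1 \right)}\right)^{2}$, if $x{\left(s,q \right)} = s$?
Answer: $5776$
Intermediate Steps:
$a{\left(I \right)} = \left(-1 + I\right) \left(-2 + I\right)$ ($a{\left(I \right)} = \left(-2 + I\right) \left(-1 + I\right) = \left(-1 + I\right) \left(-2 + I\right)$)
$\left(a{\left(-3 \right)} \left(-1 + 5\right) + x{\left(-4,-1 \right)}\right)^{2} = \left(\left(2 + \left(-3\right)^{2} - -9\right) \left(-1 + 5\right) - 4\right)^{2} = \left(\left(2 + 9 + 9\right) 4 - 4\right)^{2} = \left(20 \cdot 4 - 4\right)^{2} = \left(80 - 4\right)^{2} = 76^{2} = 5776$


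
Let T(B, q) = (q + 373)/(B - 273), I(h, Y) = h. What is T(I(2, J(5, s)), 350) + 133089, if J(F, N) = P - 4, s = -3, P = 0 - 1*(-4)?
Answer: 36066396/271 ≈ 1.3309e+5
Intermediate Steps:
P = 4 (P = 0 + 4 = 4)
J(F, N) = 0 (J(F, N) = 4 - 4 = 0)
T(B, q) = (373 + q)/(-273 + B)
T(I(2, J(5, s)), 350) + 133089 = (373 + 350)/(-273 + 2) + 133089 = 723/(-271) + 133089 = -1/271*723 + 133089 = -723/271 + 133089 = 36066396/271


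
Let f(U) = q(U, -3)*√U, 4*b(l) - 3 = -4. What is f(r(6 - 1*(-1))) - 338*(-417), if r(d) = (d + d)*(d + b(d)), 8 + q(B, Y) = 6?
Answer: 140946 - 3*√42 ≈ 1.4093e+5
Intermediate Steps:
q(B, Y) = -2 (q(B, Y) = -8 + 6 = -2)
b(l) = -¼ (b(l) = ¾ + (¼)*(-4) = ¾ - 1 = -¼)
r(d) = 2*d*(-¼ + d) (r(d) = (d + d)*(d - ¼) = (2*d)*(-¼ + d) = 2*d*(-¼ + d))
f(U) = -2*√U
f(r(6 - 1*(-1))) - 338*(-417) = -2*√2*√(-1 + 4*(6 - 1*(-1)))*√(6 - 1*(-1))/2 - 338*(-417) = -2*√2*√(-1 + 4*(6 + 1))*√(6 + 1)/2 + 140946 = -2*√14*√(-1 + 4*7)/2 + 140946 = -2*√14*√(-1 + 28)/2 + 140946 = -2*3*√42/2 + 140946 = -3*√42 + 140946 = 140946 - 3*√42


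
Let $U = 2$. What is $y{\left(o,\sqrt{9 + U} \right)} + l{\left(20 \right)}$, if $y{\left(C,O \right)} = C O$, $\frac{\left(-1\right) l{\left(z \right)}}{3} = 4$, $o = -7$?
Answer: $-12 - 7 \sqrt{11} \approx -35.216$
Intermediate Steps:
$l{\left(z \right)} = -12$ ($l{\left(z \right)} = \left(-3\right) 4 = -12$)
$y{\left(o,\sqrt{9 + U} \right)} + l{\left(20 \right)} = - 7 \sqrt{9 + 2} - 12 = - 7 \sqrt{11} - 12 = -12 - 7 \sqrt{11}$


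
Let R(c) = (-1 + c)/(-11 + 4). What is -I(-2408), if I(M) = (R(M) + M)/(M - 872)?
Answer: -14447/22960 ≈ -0.62922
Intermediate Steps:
R(c) = 1/7 - c/7 (R(c) = (-1 + c)/(-7) = (-1 + c)*(-1/7) = 1/7 - c/7)
I(M) = (1/7 + 6*M/7)/(-872 + M) (I(M) = ((1/7 - M/7) + M)/(M - 872) = (1/7 + 6*M/7)/(-872 + M))
-I(-2408) = -(1 + 6*(-2408))/(7*(-872 - 2408)) = -(1 - 14448)/(7*(-3280)) = -(-1)*(-14447)/(7*3280) = -1*14447/22960 = -14447/22960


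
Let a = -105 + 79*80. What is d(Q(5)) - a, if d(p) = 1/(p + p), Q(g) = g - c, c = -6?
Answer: -136729/22 ≈ -6215.0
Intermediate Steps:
Q(g) = 6 + g (Q(g) = g - 1*(-6) = g + 6 = 6 + g)
a = 6215 (a = -105 + 6320 = 6215)
d(p) = 1/(2*p)
d(Q(5)) - a = 1/(2*(6 + 5)) - 1*6215 = (½)/11 - 6215 = (½)*(1/11) - 6215 = 1/22 - 6215 = -136729/22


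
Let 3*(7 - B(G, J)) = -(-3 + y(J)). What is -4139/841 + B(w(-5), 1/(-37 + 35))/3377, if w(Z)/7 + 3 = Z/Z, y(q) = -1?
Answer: -41917912/8520171 ≈ -4.9198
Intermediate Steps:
w(Z) = -14 (w(Z) = -21 + 7*(Z/Z) = -21 + 7*1 = -21 + 7 = -14)
B(G, J) = 17/3 (B(G, J) = 7 - (-1)*(-3 - 1)/3 = 7 - (-1)*(-4)/3 = 7 - ⅓*4 = 7 - 4/3 = 17/3)
-4139/841 + B(w(-5), 1/(-37 + 35))/3377 = -4139/841 + (17/3)/3377 = -4139*1/841 + (17/3)*(1/3377) = -4139/841 + 17/10131 = -41917912/8520171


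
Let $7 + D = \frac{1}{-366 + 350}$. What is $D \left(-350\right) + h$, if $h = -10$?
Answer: $\frac{19695}{8} \approx 2461.9$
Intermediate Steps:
$D = - \frac{113}{16}$ ($D = -7 + \frac{1}{-366 + 350} = -7 + \frac{1}{-16} = -7 - \frac{1}{16} = - \frac{113}{16} \approx -7.0625$)
$D \left(-350\right) + h = \left(- \frac{113}{16}\right) \left(-350\right) - 10 = \frac{19775}{8} - 10 = \frac{19695}{8}$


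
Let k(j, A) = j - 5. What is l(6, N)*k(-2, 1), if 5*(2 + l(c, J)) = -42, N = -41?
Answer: 364/5 ≈ 72.800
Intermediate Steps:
k(j, A) = -5 + j
l(c, J) = -52/5 (l(c, J) = -2 + (⅕)*(-42) = -2 - 42/5 = -52/5)
l(6, N)*k(-2, 1) = -52*(-5 - 2)/5 = -52/5*(-7) = 364/5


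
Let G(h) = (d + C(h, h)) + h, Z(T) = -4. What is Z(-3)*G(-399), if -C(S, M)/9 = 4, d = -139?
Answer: 2296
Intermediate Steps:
C(S, M) = -36 (C(S, M) = -9*4 = -36)
G(h) = -175 + h (G(h) = (-139 - 36) + h = -175 + h)
Z(-3)*G(-399) = -4*(-175 - 399) = -4*(-574) = 2296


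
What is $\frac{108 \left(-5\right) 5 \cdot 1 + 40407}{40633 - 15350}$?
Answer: $\frac{37707}{25283} \approx 1.4914$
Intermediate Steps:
$\frac{108 \left(-5\right) 5 \cdot 1 + 40407}{40633 - 15350} = \frac{108 \left(\left(-25\right) 1\right) + 40407}{25283} = \left(108 \left(-25\right) + 40407\right) \frac{1}{25283} = \left(-2700 + 40407\right) \frac{1}{25283} = 37707 \cdot \frac{1}{25283} = \frac{37707}{25283}$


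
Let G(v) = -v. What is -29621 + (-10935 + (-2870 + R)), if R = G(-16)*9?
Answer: -43282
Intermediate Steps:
R = 144 (R = -1*(-16)*9 = 16*9 = 144)
-29621 + (-10935 + (-2870 + R)) = -29621 + (-10935 + (-2870 + 144)) = -29621 + (-10935 - 2726) = -29621 - 13661 = -43282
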